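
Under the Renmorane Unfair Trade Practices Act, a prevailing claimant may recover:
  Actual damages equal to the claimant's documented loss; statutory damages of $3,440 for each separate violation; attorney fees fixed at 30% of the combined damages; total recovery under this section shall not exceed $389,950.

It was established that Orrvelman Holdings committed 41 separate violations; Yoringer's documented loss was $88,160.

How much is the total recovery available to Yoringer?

Total recovery: $297,960

Statutory damages: 41 × $3,440 = $141,040
Combined damages: $88,160 + $141,040 = $229,200
Attorney fees: 30% of $229,200 = $68,760
Total before cap: $229,200 + $68,760 = $297,960
Cap at $389,950: $297,960 is within the cap, no reduction.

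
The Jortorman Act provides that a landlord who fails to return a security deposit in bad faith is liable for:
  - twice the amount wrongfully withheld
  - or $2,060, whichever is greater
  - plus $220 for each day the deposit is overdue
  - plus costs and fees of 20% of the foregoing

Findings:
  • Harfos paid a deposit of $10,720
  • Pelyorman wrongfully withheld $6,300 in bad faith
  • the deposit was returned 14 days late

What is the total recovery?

$18,816

Doubled: 2 × $6,300 = $12,600
Minimum $2,060: $12,600 meets the minimum, no increase.
Late-return penalty: 14 × $220 = $3,080
Damages plus late penalty: $12,600 + $3,080 = $15,680
Costs and fees: 20% of $15,680 = $3,136
Total recovery: $15,680 + $3,136 = $18,816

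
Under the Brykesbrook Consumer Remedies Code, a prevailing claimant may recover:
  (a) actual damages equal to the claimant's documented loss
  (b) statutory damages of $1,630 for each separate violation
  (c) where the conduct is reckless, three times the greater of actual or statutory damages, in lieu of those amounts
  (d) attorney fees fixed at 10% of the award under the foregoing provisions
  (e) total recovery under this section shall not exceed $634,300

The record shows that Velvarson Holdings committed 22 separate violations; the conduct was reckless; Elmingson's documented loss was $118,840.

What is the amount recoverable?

Statutory damages: 22 × $1,630 = $35,860
Greater of actual damages ($118,840) or statutory damages ($35,860): $118,840
Trebled: 3 × $118,840 = $356,520
Attorney fees: 10% of $356,520 = $35,652
Total before cap: $356,520 + $35,652 = $392,172
Cap at $634,300: $392,172 is within the cap, no reduction.

Total recovery: $392,172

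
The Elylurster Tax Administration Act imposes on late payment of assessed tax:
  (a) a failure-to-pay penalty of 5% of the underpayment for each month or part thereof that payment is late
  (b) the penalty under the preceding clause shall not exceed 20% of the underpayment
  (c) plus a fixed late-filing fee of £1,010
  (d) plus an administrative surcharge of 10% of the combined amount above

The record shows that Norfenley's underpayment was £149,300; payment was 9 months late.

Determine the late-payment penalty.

Accrued rate: 5% × 9 = 45%, capped at 20% → 20%
Failure-to-pay penalty: 20% of £149,300 = £29,860
Penalty before surcharge: £29,860 + £1,010 = £30,870
Administrative surcharge: 10% of £30,870 = £3,087
Total penalty: £30,870 + £3,087 = £33,957

Penalty: £33,957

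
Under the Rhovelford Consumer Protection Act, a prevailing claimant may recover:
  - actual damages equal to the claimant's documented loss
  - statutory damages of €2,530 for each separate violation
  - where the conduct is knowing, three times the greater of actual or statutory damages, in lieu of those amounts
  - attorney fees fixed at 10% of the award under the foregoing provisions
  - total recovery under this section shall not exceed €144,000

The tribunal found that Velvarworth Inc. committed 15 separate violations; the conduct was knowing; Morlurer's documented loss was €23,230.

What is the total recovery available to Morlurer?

Statutory damages: 15 × €2,530 = €37,950
Greater of actual damages (€23,230) or statutory damages (€37,950): €37,950
Trebled: 3 × €37,950 = €113,850
Attorney fees: 10% of €113,850 = €11,385
Total before cap: €113,850 + €11,385 = €125,235
Cap at €144,000: €125,235 is within the cap, no reduction.

Total recovery: €125,235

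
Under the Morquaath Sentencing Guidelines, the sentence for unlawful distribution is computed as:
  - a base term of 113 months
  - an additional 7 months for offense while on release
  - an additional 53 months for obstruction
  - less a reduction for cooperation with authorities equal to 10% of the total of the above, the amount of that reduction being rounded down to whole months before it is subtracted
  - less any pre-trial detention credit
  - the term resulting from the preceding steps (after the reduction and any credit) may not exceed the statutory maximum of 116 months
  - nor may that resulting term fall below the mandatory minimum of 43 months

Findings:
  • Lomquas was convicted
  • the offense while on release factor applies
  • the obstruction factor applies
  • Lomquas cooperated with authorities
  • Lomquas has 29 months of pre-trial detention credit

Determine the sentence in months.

Offense while on release enhancement: +7 months
Obstruction enhancement: +53 months
Adjusted term: 113 months + 7 months + 53 months = 173 months
Cooperation with authorities reduction: 10% of 173 months = 17 months (rounded down)
After reduction: 173 − 17 = 156 months
Less pre-trial detention credit: 156 months − 29 months = 127 months
Cap at 116 months: 127 months exceeds the cap → 116 months
Minimum 43 months: 116 months meets the minimum, no increase.

116 months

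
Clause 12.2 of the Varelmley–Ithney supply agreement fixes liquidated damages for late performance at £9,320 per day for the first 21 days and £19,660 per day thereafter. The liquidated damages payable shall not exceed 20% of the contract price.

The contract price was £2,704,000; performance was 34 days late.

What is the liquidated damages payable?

First 21 days: 21 × £9,320 = £195,720
Remaining days: (34 − 21) × £19,660 = £255,580
Accrued per-day damages: £195,720 + £255,580 = £451,300
Cap: 20% of £2,704,000 = £540,800
Cap at £540,800: £451,300 is within the cap, no reduction.

£451,300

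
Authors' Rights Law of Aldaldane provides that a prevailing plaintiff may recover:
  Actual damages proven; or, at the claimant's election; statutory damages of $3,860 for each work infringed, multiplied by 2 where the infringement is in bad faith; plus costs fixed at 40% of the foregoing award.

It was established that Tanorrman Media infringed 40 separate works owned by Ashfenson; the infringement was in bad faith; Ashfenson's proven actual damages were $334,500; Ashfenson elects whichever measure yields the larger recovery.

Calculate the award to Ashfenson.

$468,300

Statutory damages: 40 × $3,860 = $154,400
Doubled: 2 × $154,400 = $308,800
Greater of actual damages ($334,500) or enhanced statutory damages ($308,800): $334,500
Costs: 40% of $334,500 = $133,800
Award plus costs: $334,500 + $133,800 = $468,300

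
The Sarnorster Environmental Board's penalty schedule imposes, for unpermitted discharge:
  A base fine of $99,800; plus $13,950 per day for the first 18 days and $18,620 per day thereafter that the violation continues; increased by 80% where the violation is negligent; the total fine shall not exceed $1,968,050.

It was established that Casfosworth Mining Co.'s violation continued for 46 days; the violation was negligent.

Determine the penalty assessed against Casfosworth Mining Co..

$1,570,068

First 18 days: 18 × $13,950 = $251,100
Remaining days: (46 − 18) × $18,620 = $521,360
Per-day component: $251,100 + $521,360 = $772,460
Base plus per-day: $99,800 + $772,460 = $872,260
Enhancement: 80% of $872,260 = $697,808
Enhanced fine: $872,260 + $697,808 = $1,570,068
Cap at $1,968,050: $1,570,068 is within the cap, no reduction.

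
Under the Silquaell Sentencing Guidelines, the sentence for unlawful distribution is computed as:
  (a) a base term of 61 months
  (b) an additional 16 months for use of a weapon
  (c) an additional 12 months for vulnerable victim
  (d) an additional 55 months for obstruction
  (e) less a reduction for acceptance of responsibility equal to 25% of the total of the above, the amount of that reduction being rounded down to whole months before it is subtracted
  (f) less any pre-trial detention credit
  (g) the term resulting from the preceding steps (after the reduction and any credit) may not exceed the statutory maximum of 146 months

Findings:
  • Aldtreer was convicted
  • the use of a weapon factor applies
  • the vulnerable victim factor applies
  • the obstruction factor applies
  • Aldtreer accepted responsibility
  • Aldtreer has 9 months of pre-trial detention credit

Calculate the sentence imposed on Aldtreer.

Use of a weapon enhancement: +16 months
Vulnerable victim enhancement: +12 months
Obstruction enhancement: +55 months
Adjusted term: 61 months + 16 months + 12 months + 55 months = 144 months
Acceptance of responsibility reduction: 25% of 144 months = 36 months (rounded down)
After reduction: 144 − 36 = 108 months
Less pre-trial detention credit: 108 months − 9 months = 99 months
Cap at 146 months: 99 months is within the cap, no reduction.

99 months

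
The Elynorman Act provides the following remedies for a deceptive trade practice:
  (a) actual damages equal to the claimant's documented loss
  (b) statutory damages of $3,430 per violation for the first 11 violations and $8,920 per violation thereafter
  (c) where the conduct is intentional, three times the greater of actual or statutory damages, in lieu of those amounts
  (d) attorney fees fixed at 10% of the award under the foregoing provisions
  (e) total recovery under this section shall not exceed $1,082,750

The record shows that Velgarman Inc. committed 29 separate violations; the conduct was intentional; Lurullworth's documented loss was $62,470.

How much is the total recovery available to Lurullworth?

First 11 violations: 11 × $3,430 = $37,730
Remaining violations: (29 − 11) × $8,920 = $160,560
Statutory damages: $37,730 + $160,560 = $198,290
Greater of actual damages ($62,470) or statutory damages ($198,290): $198,290
Trebled: 3 × $198,290 = $594,870
Attorney fees: 10% of $594,870 = $59,487
Total before cap: $594,870 + $59,487 = $654,357
Cap at $1,082,750: $654,357 is within the cap, no reduction.

$654,357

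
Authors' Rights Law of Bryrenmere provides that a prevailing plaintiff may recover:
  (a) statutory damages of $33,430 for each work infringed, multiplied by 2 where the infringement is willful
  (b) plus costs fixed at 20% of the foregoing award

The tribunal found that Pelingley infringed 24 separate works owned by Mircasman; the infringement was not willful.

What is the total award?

Award: $962,784

Statutory damages: 24 × $33,430 = $802,320
Infringement not willful: no ×2 enhancement.
Costs: 20% of $802,320 = $160,464
Award plus costs: $802,320 + $160,464 = $962,784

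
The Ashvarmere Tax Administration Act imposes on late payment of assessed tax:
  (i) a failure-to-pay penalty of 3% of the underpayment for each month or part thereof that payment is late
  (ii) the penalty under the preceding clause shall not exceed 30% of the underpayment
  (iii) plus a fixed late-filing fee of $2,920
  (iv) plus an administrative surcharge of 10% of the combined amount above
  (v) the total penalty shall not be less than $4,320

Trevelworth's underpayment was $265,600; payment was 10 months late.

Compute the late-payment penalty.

Accrued rate: 3% × 10 = 30%, capped at 30% → 30%
Failure-to-pay penalty: 30% of $265,600 = $79,680
Penalty before surcharge: $79,680 + $2,920 = $82,600
Administrative surcharge: 10% of $82,600 = $8,260
Total penalty: $82,600 + $8,260 = $90,860
Minimum $4,320: $90,860 meets the minimum, no increase.

$90,860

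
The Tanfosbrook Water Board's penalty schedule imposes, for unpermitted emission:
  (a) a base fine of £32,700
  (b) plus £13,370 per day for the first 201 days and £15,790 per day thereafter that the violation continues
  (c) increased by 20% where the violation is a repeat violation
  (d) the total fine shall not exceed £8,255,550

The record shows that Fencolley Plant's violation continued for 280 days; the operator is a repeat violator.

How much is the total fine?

£4,760,976

First 201 days: 201 × £13,370 = £2,687,370
Remaining days: (280 − 201) × £15,790 = £1,247,410
Per-day component: £2,687,370 + £1,247,410 = £3,934,780
Base plus per-day: £32,700 + £3,934,780 = £3,967,480
Enhancement: 20% of £3,967,480 = £793,496
Enhanced fine: £3,967,480 + £793,496 = £4,760,976
Cap at £8,255,550: £4,760,976 is within the cap, no reduction.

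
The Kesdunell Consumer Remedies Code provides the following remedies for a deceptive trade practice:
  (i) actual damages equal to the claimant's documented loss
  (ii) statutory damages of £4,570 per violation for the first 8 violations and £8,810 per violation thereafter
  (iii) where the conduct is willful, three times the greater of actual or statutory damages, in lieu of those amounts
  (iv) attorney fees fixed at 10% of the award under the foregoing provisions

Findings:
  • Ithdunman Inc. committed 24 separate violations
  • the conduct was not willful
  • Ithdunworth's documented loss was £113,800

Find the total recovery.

£320,452

First 8 violations: 8 × £4,570 = £36,560
Remaining violations: (24 − 8) × £8,810 = £140,960
Statutory damages: £36,560 + £140,960 = £177,520
Conduct not willful: the in-lieu enhancement does not apply.
Actual plus statutory damages: £113,800 + £177,520 = £291,320
Attorney fees: 10% of £291,320 = £29,132
Total recovery: £291,320 + £29,132 = £320,452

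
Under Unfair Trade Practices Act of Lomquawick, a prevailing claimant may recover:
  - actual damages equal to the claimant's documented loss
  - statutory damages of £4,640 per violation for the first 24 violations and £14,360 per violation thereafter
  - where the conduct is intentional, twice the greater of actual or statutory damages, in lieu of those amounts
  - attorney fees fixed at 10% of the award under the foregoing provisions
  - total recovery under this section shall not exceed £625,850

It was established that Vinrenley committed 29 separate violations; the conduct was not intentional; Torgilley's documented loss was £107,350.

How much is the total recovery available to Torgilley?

First 24 violations: 24 × £4,640 = £111,360
Remaining violations: (29 − 24) × £14,360 = £71,800
Statutory damages: £111,360 + £71,800 = £183,160
Conduct not intentional: the in-lieu enhancement does not apply.
Actual plus statutory damages: £107,350 + £183,160 = £290,510
Attorney fees: 10% of £290,510 = £29,051
Total before cap: £290,510 + £29,051 = £319,561
Cap at £625,850: £319,561 is within the cap, no reduction.

£319,561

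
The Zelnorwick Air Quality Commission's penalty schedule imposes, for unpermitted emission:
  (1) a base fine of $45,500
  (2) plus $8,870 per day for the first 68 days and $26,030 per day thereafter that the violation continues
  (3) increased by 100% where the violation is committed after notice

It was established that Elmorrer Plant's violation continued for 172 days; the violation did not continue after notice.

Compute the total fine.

$3,355,780

First 68 days: 68 × $8,870 = $603,160
Remaining days: (172 − 68) × $26,030 = $2,707,120
Per-day component: $603,160 + $2,707,120 = $3,310,280
Base plus per-day: $45,500 + $3,310,280 = $3,355,780
The violation did not continue after notice: no 100% increase.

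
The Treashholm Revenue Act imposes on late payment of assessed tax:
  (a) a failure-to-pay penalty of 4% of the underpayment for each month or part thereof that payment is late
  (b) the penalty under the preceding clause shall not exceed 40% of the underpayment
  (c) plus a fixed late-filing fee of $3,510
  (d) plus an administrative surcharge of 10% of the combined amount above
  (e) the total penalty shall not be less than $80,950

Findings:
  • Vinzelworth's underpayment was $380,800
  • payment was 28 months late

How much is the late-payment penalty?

$171,413

Accrued rate: 4% × 28 = 112%, capped at 40% → 40%
Failure-to-pay penalty: 40% of $380,800 = $152,320
Penalty before surcharge: $152,320 + $3,510 = $155,830
Administrative surcharge: 10% of $155,830 = $15,583
Total penalty: $155,830 + $15,583 = $171,413
Minimum $80,950: $171,413 meets the minimum, no increase.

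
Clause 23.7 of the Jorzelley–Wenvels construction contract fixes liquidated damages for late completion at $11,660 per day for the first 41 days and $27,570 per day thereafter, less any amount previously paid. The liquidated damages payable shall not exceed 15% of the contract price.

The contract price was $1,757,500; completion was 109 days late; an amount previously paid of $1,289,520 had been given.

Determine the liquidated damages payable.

$263,625

First 41 days: 41 × $11,660 = $478,060
Remaining days: (109 − 41) × $27,570 = $1,874,760
Accrued per-day damages: $478,060 + $1,874,760 = $2,352,820
Less amount previously paid: $2,352,820 − $1,289,520 = $1,063,300
Cap: 15% of $1,757,500 = $263,625
Cap at $263,625: $1,063,300 exceeds the cap → $263,625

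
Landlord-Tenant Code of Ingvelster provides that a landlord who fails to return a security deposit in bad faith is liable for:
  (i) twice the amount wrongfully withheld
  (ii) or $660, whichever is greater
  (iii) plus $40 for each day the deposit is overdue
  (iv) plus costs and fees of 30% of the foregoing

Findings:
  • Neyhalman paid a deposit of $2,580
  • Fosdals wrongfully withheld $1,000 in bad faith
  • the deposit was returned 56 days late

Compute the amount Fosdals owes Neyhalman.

Doubled: 2 × $1,000 = $2,000
Minimum $660: $2,000 meets the minimum, no increase.
Late-return penalty: 56 × $40 = $2,240
Damages plus late penalty: $2,000 + $2,240 = $4,240
Costs and fees: 30% of $4,240 = $1,272
Total recovery: $4,240 + $1,272 = $5,512

Recovery: $5,512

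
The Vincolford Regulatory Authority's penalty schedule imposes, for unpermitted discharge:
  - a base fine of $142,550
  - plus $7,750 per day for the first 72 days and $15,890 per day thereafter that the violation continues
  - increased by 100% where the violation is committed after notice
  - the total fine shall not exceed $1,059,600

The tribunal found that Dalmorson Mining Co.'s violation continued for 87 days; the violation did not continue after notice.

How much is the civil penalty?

First 72 days: 72 × $7,750 = $558,000
Remaining days: (87 − 72) × $15,890 = $238,350
Per-day component: $558,000 + $238,350 = $796,350
Base plus per-day: $142,550 + $796,350 = $938,900
The violation did not continue after notice: no 100% increase.
Cap at $1,059,600: $938,900 is within the cap, no reduction.

$938,900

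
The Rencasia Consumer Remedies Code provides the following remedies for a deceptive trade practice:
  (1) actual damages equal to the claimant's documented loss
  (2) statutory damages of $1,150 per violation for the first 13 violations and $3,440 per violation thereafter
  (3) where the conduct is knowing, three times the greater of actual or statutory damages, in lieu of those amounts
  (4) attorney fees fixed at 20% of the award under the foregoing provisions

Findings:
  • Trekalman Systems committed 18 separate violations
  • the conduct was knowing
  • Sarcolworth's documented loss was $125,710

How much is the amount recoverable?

First 13 violations: 13 × $1,150 = $14,950
Remaining violations: (18 − 13) × $3,440 = $17,200
Statutory damages: $14,950 + $17,200 = $32,150
Greater of actual damages ($125,710) or statutory damages ($32,150): $125,710
Trebled: 3 × $125,710 = $377,130
Attorney fees: 20% of $377,130 = $75,426
Total recovery: $377,130 + $75,426 = $452,556

$452,556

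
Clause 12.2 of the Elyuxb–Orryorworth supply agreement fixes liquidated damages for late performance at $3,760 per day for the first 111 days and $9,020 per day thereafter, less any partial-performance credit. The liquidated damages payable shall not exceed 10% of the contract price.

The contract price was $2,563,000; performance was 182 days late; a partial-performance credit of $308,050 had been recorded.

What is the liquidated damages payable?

First 111 days: 111 × $3,760 = $417,360
Remaining days: (182 − 111) × $9,020 = $640,420
Accrued per-day damages: $417,360 + $640,420 = $1,057,780
Less partial-performance credit: $1,057,780 − $308,050 = $749,730
Cap: 10% of $2,563,000 = $256,300
Cap at $256,300: $749,730 exceeds the cap → $256,300

$256,300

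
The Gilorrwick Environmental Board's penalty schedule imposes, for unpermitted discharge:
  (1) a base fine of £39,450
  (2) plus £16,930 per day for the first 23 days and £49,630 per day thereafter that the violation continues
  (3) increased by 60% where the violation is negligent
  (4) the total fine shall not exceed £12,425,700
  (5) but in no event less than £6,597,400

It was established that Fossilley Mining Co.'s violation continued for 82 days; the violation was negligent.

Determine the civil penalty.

First 23 days: 23 × £16,930 = £389,390
Remaining days: (82 − 23) × £49,630 = £2,928,170
Per-day component: £389,390 + £2,928,170 = £3,317,560
Base plus per-day: £39,450 + £3,317,560 = £3,357,010
Enhancement: 60% of £3,357,010 = £2,014,206
Enhanced fine: £3,357,010 + £2,014,206 = £5,371,216
Cap at £12,425,700: £5,371,216 is within the cap, no reduction.
Minimum £6,597,400: £5,371,216 is below the minimum → £6,597,400

£6,597,400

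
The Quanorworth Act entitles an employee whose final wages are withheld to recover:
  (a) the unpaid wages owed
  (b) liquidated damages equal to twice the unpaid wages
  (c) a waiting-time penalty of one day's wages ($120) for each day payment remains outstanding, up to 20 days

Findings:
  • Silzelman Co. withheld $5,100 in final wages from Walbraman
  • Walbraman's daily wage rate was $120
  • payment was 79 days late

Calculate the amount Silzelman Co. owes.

Doubled: 2 × $5,100 = $10,200
Penalty days: min(79, 20) = 20
Waiting-time penalty: 20 × $120 = $2,400
Total award: $5,100 + $10,200 + $2,400 = $17,700

Total award: $17,700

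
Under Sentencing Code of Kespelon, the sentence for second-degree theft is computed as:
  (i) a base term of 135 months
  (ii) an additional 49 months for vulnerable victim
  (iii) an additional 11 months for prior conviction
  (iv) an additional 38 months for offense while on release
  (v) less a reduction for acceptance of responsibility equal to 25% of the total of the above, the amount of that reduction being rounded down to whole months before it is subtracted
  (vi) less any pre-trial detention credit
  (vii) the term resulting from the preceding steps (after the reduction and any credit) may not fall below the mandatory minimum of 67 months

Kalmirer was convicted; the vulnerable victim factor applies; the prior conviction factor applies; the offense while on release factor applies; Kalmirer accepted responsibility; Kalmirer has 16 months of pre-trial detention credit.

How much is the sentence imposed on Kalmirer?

Vulnerable victim enhancement: +49 months
Prior conviction enhancement: +11 months
Offense while on release enhancement: +38 months
Adjusted term: 135 months + 49 months + 11 months + 38 months = 233 months
Acceptance of responsibility reduction: 25% of 233 months = 58 months (rounded down)
After reduction: 233 − 58 = 175 months
Less pre-trial detention credit: 175 months − 16 months = 159 months
Minimum 67 months: 159 months meets the minimum, no increase.

159 months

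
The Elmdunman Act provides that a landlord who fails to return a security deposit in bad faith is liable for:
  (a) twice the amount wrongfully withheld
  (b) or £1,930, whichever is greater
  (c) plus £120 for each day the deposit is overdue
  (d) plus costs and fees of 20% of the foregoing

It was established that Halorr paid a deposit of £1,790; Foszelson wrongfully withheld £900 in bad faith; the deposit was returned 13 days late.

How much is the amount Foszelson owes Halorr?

£4,188

Doubled: 2 × £900 = £1,800
Minimum £1,930: £1,800 is below the minimum → £1,930
Late-return penalty: 13 × £120 = £1,560
Damages plus late penalty: £1,930 + £1,560 = £3,490
Costs and fees: 20% of £3,490 = £698
Total recovery: £3,490 + £698 = £4,188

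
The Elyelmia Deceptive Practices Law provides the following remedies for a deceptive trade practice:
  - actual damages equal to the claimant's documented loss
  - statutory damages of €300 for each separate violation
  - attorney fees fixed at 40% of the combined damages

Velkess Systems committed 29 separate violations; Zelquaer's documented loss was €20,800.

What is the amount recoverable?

€41,300

Statutory damages: 29 × €300 = €8,700
Combined damages: €20,800 + €8,700 = €29,500
Attorney fees: 40% of €29,500 = €11,800
Total recovery: €29,500 + €11,800 = €41,300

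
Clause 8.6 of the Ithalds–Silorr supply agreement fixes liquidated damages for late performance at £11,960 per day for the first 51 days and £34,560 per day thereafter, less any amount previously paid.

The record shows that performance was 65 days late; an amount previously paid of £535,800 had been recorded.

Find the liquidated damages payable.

First 51 days: 51 × £11,960 = £609,960
Remaining days: (65 − 51) × £34,560 = £483,840
Accrued per-day damages: £609,960 + £483,840 = £1,093,800
Less amount previously paid: £1,093,800 − £535,800 = £558,000

Liquidated damages: £558,000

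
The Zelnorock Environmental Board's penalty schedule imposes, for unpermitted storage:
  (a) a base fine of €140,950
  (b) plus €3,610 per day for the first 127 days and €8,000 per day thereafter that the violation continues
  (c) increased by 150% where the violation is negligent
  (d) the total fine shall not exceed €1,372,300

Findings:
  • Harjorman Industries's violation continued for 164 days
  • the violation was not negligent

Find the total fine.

€895,420

First 127 days: 127 × €3,610 = €458,470
Remaining days: (164 − 127) × €8,000 = €296,000
Per-day component: €458,470 + €296,000 = €754,470
Base plus per-day: €140,950 + €754,470 = €895,420
The violation was not negligent: no 150% increase.
Cap at €1,372,300: €895,420 is within the cap, no reduction.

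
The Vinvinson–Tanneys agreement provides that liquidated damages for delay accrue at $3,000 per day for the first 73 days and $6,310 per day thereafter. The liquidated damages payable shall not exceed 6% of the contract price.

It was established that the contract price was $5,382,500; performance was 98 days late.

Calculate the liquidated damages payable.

Liquidated damages: $322,950

First 73 days: 73 × $3,000 = $219,000
Remaining days: (98 − 73) × $6,310 = $157,750
Accrued per-day damages: $219,000 + $157,750 = $376,750
Cap: 6% of $5,382,500 = $322,950
Cap at $322,950: $376,750 exceeds the cap → $322,950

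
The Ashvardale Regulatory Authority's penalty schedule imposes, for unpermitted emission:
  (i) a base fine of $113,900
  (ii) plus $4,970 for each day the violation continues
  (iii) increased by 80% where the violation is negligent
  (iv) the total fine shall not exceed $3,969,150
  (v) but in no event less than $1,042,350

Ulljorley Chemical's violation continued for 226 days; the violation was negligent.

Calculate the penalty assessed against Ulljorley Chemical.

Per-day component: 226 × $4,970 = $1,123,220
Base plus per-day: $113,900 + $1,123,220 = $1,237,120
Enhancement: 80% of $1,237,120 = $989,696
Enhanced fine: $1,237,120 + $989,696 = $2,226,816
Cap at $3,969,150: $2,226,816 is within the cap, no reduction.
Minimum $1,042,350: $2,226,816 meets the minimum, no increase.

$2,226,816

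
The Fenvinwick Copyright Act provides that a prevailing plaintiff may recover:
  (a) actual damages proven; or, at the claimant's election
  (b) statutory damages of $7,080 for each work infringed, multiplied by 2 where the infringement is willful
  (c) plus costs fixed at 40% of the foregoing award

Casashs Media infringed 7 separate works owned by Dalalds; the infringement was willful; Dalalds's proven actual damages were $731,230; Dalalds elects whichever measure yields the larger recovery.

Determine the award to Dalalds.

Statutory damages: 7 × $7,080 = $49,560
Doubled: 2 × $49,560 = $99,120
Greater of actual damages ($731,230) or enhanced statutory damages ($99,120): $731,230
Costs: 40% of $731,230 = $292,492
Award plus costs: $731,230 + $292,492 = $1,023,722

$1,023,722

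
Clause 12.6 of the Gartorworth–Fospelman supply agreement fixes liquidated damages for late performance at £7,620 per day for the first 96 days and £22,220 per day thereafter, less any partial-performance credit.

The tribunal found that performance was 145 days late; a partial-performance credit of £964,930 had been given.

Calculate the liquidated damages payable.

First 96 days: 96 × £7,620 = £731,520
Remaining days: (145 − 96) × £22,220 = £1,088,780
Accrued per-day damages: £731,520 + £1,088,780 = £1,820,300
Less partial-performance credit: £1,820,300 − £964,930 = £855,370

£855,370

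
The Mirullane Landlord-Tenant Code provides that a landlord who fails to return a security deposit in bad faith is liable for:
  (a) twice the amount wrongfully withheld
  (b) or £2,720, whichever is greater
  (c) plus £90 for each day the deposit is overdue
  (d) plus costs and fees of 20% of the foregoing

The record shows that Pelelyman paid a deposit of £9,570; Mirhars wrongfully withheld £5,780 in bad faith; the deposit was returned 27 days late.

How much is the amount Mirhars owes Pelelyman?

£16,788

Doubled: 2 × £5,780 = £11,560
Minimum £2,720: £11,560 meets the minimum, no increase.
Late-return penalty: 27 × £90 = £2,430
Damages plus late penalty: £11,560 + £2,430 = £13,990
Costs and fees: 20% of £13,990 = £2,798
Total recovery: £13,990 + £2,798 = £16,788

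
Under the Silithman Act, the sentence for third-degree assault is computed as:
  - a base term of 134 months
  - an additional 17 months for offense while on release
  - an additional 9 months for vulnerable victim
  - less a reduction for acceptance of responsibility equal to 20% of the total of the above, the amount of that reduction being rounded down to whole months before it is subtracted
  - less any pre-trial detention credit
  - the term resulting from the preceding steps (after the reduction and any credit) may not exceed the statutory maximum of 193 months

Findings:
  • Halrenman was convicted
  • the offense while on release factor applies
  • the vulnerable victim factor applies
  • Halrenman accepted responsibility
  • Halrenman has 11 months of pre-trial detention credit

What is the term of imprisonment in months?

117 months

Offense while on release enhancement: +17 months
Vulnerable victim enhancement: +9 months
Adjusted term: 134 months + 17 months + 9 months = 160 months
Acceptance of responsibility reduction: 20% of 160 months = 32 months (rounded down)
After reduction: 160 − 32 = 128 months
Less pre-trial detention credit: 128 months − 11 months = 117 months
Cap at 193 months: 117 months is within the cap, no reduction.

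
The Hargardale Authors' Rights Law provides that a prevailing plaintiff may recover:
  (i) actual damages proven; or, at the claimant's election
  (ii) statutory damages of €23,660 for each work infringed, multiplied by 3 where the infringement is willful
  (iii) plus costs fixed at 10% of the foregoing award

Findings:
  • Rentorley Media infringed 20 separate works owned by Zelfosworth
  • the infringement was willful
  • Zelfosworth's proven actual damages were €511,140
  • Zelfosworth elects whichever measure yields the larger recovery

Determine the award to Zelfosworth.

Statutory damages: 20 × €23,660 = €473,200
Trebled: 3 × €473,200 = €1,419,600
Greater of actual damages (€511,140) or enhanced statutory damages (€1,419,600): €1,419,600
Costs: 10% of €1,419,600 = €141,960
Award plus costs: €1,419,600 + €141,960 = €1,561,560

€1,561,560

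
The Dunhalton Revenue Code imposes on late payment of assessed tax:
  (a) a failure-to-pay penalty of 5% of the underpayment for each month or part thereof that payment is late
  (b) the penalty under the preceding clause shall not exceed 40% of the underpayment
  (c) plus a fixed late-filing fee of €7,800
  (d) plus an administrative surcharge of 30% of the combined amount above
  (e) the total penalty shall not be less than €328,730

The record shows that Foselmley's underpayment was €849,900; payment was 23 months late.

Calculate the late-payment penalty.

Accrued rate: 5% × 23 = 115%, capped at 40% → 40%
Failure-to-pay penalty: 40% of €849,900 = €339,960
Penalty before surcharge: €339,960 + €7,800 = €347,760
Administrative surcharge: 30% of €347,760 = €104,328
Total penalty: €347,760 + €104,328 = €452,088
Minimum €328,730: €452,088 meets the minimum, no increase.

Penalty: €452,088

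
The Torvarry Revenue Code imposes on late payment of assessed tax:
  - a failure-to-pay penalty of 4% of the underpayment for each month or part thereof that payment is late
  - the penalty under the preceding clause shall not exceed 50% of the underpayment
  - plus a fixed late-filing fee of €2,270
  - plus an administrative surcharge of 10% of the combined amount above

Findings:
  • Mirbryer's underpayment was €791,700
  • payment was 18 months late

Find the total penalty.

Accrued rate: 4% × 18 = 72%, capped at 50% → 50%
Failure-to-pay penalty: 50% of €791,700 = €395,850
Penalty before surcharge: €395,850 + €2,270 = €398,120
Administrative surcharge: 10% of €398,120 = €39,812
Total penalty: €398,120 + €39,812 = €437,932

€437,932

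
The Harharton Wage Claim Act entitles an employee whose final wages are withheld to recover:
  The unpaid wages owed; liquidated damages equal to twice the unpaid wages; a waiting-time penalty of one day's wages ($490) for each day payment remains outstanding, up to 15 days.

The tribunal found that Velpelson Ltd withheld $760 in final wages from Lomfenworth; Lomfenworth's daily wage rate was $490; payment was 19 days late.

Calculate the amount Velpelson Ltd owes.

$9,630

Doubled: 2 × $760 = $1,520
Penalty days: min(19, 15) = 15
Waiting-time penalty: 15 × $490 = $7,350
Total award: $760 + $1,520 + $7,350 = $9,630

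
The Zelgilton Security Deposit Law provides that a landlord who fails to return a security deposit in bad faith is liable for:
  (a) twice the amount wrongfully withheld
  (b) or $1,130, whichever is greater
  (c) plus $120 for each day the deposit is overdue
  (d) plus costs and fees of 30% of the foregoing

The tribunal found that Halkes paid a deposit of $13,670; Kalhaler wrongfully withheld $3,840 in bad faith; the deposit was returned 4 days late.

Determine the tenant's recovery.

Doubled: 2 × $3,840 = $7,680
Minimum $1,130: $7,680 meets the minimum, no increase.
Late-return penalty: 4 × $120 = $480
Damages plus late penalty: $7,680 + $480 = $8,160
Costs and fees: 30% of $8,160 = $2,448
Total recovery: $8,160 + $2,448 = $10,608

$10,608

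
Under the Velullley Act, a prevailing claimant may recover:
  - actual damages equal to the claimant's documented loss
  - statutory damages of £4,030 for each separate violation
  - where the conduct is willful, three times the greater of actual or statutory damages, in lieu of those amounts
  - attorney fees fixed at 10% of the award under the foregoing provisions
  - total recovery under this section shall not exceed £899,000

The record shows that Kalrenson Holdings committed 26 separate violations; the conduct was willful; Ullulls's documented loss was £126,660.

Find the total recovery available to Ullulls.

£417,978

Statutory damages: 26 × £4,030 = £104,780
Greater of actual damages (£126,660) or statutory damages (£104,780): £126,660
Trebled: 3 × £126,660 = £379,980
Attorney fees: 10% of £379,980 = £37,998
Total before cap: £379,980 + £37,998 = £417,978
Cap at £899,000: £417,978 is within the cap, no reduction.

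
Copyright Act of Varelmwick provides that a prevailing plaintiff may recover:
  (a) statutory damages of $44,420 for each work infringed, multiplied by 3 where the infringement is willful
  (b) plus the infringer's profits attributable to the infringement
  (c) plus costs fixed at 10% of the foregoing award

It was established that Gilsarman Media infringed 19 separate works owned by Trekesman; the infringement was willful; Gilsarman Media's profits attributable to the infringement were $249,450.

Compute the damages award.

Statutory damages: 19 × $44,420 = $843,980
Trebled: 3 × $843,980 = $2,531,940
Combined award: $2,531,940 + $249,450 = $2,781,390
Costs: 10% of $2,781,390 = $278,139
Award plus costs: $2,781,390 + $278,139 = $3,059,529

$3,059,529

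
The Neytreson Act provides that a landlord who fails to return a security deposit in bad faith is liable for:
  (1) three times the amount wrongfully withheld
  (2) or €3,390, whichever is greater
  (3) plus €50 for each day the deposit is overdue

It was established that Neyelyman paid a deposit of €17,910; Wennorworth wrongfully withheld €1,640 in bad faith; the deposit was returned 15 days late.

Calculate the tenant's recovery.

€5,670

Trebled: 3 × €1,640 = €4,920
Minimum €3,390: €4,920 meets the minimum, no increase.
Late-return penalty: 15 × €50 = €750
Damages plus late penalty: €4,920 + €750 = €5,670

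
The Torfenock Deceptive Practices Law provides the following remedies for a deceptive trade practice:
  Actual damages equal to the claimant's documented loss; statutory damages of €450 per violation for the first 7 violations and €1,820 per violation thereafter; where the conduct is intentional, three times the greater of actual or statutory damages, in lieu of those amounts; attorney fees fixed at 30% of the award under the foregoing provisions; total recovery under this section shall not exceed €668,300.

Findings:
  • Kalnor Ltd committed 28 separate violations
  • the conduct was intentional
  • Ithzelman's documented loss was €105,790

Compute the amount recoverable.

€412,581

First 7 violations: 7 × €450 = €3,150
Remaining violations: (28 − 7) × €1,820 = €38,220
Statutory damages: €3,150 + €38,220 = €41,370
Greater of actual damages (€105,790) or statutory damages (€41,370): €105,790
Trebled: 3 × €105,790 = €317,370
Attorney fees: 30% of €317,370 = €95,211
Total before cap: €317,370 + €95,211 = €412,581
Cap at €668,300: €412,581 is within the cap, no reduction.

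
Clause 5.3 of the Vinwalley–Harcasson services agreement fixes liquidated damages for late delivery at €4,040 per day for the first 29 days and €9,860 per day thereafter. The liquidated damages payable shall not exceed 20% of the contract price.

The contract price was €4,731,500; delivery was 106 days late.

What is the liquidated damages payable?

First 29 days: 29 × €4,040 = €117,160
Remaining days: (106 − 29) × €9,860 = €759,220
Accrued per-day damages: €117,160 + €759,220 = €876,380
Cap: 20% of €4,731,500 = €946,300
Cap at €946,300: €876,380 is within the cap, no reduction.

Liquidated damages: €876,380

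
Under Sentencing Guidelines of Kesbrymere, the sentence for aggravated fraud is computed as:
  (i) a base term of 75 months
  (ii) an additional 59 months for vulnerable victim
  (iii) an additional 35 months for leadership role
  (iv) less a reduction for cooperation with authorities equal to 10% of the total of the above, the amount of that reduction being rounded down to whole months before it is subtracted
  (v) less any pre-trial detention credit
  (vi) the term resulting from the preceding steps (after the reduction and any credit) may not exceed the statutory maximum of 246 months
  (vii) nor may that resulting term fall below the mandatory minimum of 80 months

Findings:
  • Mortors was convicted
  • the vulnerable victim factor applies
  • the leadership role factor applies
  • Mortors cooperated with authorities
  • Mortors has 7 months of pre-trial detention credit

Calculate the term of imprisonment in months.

Vulnerable victim enhancement: +59 months
Leadership role enhancement: +35 months
Adjusted term: 75 months + 59 months + 35 months = 169 months
Cooperation with authorities reduction: 10% of 169 months = 16 months (rounded down)
After reduction: 169 − 16 = 153 months
Less pre-trial detention credit: 153 months − 7 months = 146 months
Cap at 246 months: 146 months is within the cap, no reduction.
Minimum 80 months: 146 months meets the minimum, no increase.

146 months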